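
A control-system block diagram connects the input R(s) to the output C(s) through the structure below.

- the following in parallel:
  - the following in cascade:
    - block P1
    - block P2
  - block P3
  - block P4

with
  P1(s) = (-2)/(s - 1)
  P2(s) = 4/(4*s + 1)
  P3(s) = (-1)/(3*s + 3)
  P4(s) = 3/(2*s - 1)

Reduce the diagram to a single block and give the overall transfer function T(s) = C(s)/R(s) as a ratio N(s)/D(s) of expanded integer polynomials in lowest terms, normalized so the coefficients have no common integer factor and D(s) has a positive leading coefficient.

Reducing step by step:

(1) series reduction of P1, P2 = (-8)/(4*s^2 - 3*s - 1)
(2) combine (P1*P2), P3, P4 in parallel: this yields T(s), and no further normalization is needed

Answer: (28*s^3 - 29*s^2 - 61*s + 14)/(24*s^4 - 6*s^3 - 27*s^2 + 6*s + 3)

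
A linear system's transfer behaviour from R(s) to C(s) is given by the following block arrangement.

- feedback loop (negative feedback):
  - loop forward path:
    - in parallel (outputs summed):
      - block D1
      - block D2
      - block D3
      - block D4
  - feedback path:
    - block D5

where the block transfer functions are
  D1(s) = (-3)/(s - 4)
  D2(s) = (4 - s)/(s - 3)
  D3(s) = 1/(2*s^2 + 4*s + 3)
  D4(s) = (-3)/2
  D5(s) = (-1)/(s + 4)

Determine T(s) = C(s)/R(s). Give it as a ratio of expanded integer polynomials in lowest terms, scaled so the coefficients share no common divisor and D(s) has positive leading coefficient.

Reducing step by step:

Step 1: combine D1, D2, D3, D4 in parallel, giving (-10*s^4 + 42*s^3 + 11*s^2 - 121*s - 126)/(4*s^4 - 20*s^3 - 2*s^2 + 54*s + 72)
Step 2: feedback reduction of (D1+D2+D3+D4), D5: this yields T(s), and no further normalization is needed

Answer: (-10*s^5 + 2*s^4 + 179*s^3 - 77*s^2 - 610*s - 504)/(4*s^5 + 6*s^4 - 124*s^3 + 35*s^2 + 409*s + 414)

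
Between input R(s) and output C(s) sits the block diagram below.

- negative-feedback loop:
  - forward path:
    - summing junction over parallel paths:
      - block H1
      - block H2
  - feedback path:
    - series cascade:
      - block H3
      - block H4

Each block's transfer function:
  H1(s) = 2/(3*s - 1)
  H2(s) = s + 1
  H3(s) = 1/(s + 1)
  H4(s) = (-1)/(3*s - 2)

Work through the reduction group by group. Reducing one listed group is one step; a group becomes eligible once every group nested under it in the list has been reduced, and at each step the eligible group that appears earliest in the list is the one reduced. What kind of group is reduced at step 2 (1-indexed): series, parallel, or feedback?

The answer is series.

Reasoning:
Step 1. sum the parallel branches H1, H2
Step 2. series reduction of H3, H4
Step 3. collapse the loop ((H1+H2) forward, (H3*H4) return)
The group at step 2 is a series group.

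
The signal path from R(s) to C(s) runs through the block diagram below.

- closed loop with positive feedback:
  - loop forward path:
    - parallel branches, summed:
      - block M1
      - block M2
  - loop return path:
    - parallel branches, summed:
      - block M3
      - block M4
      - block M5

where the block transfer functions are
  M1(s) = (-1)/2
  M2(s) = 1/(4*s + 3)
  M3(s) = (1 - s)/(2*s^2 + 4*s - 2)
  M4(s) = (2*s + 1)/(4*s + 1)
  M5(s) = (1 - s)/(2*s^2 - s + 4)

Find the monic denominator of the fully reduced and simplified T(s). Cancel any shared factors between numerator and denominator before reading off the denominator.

First reduce the diagram to T(s).

Step 1: reduce the parallel group M1, M2; result (-4*s - 1)/(8*s + 6)
Step 2: sum the parallel branches M3, M4, M5; result (8*s^5 + 6*s^3 + 41*s^2 + 11*s - 6)/(16*s^5 + 28*s^4 + 6*s^3 + 72*s^2 - 14*s - 8)
Step 3: reduce the feedback loop with forward (M1+M2) and return (M3+M4+M5); result (-16*s^5 - 28*s^4 - 6*s^3 - 72*s^2 + 14*s + 8)/(40*s^5 + 72*s^4 + 42*s^3 + 185*s^2 + 55*s - 54)
Step 3 gives the fully reduced T(s), with no common factor left to cancel. The denominator's leading coefficient is 40, so divide each of its coefficients by 40 to get the monic form.

Answer: s^5 + 9*s^4/5 + 21*s^3/20 + 37*s^2/8 + 11*s/8 - 27/20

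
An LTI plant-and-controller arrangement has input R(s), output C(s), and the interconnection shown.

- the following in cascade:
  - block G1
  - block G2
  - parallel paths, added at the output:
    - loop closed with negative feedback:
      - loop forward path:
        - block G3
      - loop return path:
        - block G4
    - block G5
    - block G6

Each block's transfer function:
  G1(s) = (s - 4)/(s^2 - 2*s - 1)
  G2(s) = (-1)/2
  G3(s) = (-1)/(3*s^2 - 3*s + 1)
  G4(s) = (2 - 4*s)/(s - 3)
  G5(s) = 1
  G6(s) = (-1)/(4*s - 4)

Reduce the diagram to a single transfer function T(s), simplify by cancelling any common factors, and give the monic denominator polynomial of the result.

Step 1 - reduce the feedback loop with forward G3 and return G4 -> (3 - s)/(3*s^3 - 12*s^2 + 14*s - 5)
Step 2 - combine [G3/(1+G3*G4)], G5, G6 in parallel -> (12*s^3 - 51*s^2 + 61*s - 13)/(12*s^3 - 48*s^2 + 56*s - 20)
Step 3 - cascade G1, G2, ([G3/(1+G3*G4)]+G5+G6) -> (-12*s^4 + 99*s^3 - 265*s^2 + 257*s - 52)/(24*s^5 - 144*s^4 + 280*s^3 - 168*s^2 - 32*s + 40)
The result of step 3 is T(s) in lowest terms. Its denominator has leading coefficient 24; dividing the denominator through by 24 makes it monic.

Therefore the answer is s^5 - 6*s^4 + 35*s^3/3 - 7*s^2 - 4*s/3 + 5/3.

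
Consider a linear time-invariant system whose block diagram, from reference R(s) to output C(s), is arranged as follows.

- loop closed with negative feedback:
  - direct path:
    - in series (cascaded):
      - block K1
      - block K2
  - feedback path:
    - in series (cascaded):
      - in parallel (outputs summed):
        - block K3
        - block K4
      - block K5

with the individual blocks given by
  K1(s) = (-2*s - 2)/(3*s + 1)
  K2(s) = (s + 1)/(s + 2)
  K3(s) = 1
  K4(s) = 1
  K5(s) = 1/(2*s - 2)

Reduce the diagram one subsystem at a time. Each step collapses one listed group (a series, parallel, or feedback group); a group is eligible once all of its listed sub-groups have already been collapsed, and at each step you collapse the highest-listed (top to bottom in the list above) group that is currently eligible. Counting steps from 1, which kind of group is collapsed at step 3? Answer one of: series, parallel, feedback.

Answer: series

Working:
Step 1 - reduce the series chain K1, K2
Step 2 - add K3, K4 (parallel)
Step 3 - combine (K3+K4), K5 in series
Step 4 - apply the feedback formula to (K1*K2), ((K3+K4)*K5)
At step 3 the group reduced is series.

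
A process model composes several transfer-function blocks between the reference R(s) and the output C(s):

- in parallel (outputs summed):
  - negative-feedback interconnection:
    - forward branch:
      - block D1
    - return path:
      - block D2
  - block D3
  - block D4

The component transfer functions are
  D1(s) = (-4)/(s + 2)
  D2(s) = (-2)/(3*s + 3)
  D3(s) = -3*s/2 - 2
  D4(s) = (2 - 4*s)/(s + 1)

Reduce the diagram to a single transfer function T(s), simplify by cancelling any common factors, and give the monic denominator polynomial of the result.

1. close the feedback loop around D1, D2, giving (-12*s - 12)/(3*s^2 + 9*s + 14)
2. reduce the parallel group [D1/(1+D1*D2)], D3, D4, giving (-9*s^4 - 72*s^3 - 201*s^2 - 258*s - 24)/(6*s^3 + 24*s^2 + 46*s + 28)
That last expression is T(s), already simplified. Scaling its denominator by 1/6 (the reciprocal of the leading coefficient) yields the monic denominator.

Therefore the answer is s^3 + 4*s^2 + 23*s/3 + 14/3.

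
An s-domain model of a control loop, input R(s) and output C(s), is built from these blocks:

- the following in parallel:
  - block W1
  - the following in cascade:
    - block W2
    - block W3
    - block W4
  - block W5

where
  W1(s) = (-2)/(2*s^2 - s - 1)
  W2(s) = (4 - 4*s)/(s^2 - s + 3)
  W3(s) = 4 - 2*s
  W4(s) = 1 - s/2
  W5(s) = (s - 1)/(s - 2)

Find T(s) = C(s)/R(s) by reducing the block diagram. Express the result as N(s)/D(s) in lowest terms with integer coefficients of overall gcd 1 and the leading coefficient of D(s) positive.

First reduce the diagram to T(s).

Step 1 - series reduction of W2, W3, W4: (-4*s^3 + 20*s^2 - 32*s + 16)/(s^2 - s + 3)
Step 2 - parallel reduction of W1, (W2*W3*W4), W5 - this is the overall T(s), already in the required normalized form

Answer: (-8*s^6 + 62*s^5 - 173*s^4 + 211*s^3 - 74*s^2 - 59*s + 47)/(2*s^5 - 7*s^4 + 12*s^3 - 14*s^2 + s + 6)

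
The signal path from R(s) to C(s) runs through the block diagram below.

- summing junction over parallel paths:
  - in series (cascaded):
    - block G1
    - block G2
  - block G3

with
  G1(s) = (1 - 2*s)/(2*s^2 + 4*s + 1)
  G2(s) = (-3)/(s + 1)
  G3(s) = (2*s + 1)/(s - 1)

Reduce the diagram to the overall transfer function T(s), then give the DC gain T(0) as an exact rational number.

First reduce the diagram to T(s).

1. multiply G1, G2 (series) = (6*s - 3)/(2*s^3 + 6*s^2 + 5*s + 1)
2. combine (G1*G2), G3 in parallel = (4*s^4 + 14*s^3 + 22*s^2 - 2*s + 4)/(2*s^4 + 4*s^3 - s^2 - 4*s - 1)
Evaluating the step-2 result (the overall T(s)) at s = 0 gives T(0) = 4/(-1) = -4.

Answer: -4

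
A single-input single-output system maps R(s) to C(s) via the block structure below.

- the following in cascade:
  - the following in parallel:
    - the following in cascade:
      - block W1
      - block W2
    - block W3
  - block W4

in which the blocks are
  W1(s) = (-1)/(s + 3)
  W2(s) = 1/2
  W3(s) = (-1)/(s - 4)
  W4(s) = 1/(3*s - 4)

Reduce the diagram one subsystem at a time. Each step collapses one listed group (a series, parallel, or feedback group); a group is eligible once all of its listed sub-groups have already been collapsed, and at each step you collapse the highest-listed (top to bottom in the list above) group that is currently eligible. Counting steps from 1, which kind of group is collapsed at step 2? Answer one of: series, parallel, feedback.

[1] cascade W1, W2
[2] sum the parallel branches (W1*W2), W3
[3] series reduction of ((W1*W2)+W3), W4
At step 2 the group reduced is parallel.

Hence the answer: parallel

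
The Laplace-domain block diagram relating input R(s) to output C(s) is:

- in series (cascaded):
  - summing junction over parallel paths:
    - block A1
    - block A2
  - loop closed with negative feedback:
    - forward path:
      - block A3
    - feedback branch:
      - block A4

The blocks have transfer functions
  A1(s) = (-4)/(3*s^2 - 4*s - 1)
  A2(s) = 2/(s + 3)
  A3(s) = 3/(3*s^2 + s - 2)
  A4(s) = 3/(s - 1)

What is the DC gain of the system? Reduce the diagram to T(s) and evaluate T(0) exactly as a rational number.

Answer: -14/11

Working:
Step 1 - parallel reduction of A1, A2 -> (6*s^2 - 12*s - 14)/(3*s^3 + 5*s^2 - 13*s - 3)
Step 2 - reduce the feedback loop with forward A3 and return A4 -> (3*s - 3)/(3*s^3 - 2*s^2 - 3*s + 11)
Step 3 - cascade (A1+A2), [A3/(1+A3*A4)] -> (18*s^3 - 54*s^2 - 6*s + 42)/(9*s^6 + 9*s^5 - 58*s^4 + 35*s^3 + 100*s^2 - 134*s - 33)
Evaluating the step-3 result (the overall T(s)) at s = 0 gives T(0) = 42/(-33) = -14/11.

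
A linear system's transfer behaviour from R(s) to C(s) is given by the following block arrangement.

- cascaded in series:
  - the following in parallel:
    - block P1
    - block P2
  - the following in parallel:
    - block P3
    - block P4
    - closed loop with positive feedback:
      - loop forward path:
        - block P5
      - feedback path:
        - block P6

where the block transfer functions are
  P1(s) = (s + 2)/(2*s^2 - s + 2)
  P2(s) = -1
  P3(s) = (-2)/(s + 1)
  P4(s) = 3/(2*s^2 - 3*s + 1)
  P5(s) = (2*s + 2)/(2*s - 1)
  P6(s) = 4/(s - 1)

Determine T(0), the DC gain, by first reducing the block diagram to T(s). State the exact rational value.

Answer: 0

Working:
[1] add P1, P2 (parallel) = (-2*s^2 + 2*s)/(2*s^2 - s + 2)
[2] close the feedback loop around P5, P6 = (2*s^2 - 2)/(2*s^2 - 11*s - 7)
[3] reduce the parallel group P3, P4, [P5/(1-P5*P6)] = (4*s^5 - 10*s^4 + 54*s^3 - 65*s^2 - 70*s - 9)/(4*s^5 - 24*s^4 - 7*s^3 + 31*s^2 + 3*s - 7)
[4] cascade (P1+P2), (P3+P4+[P5/(1-P5*P6)]) = (-8*s^6 + 20*s^5 - 108*s^4 + 130*s^3 + 140*s^2 + 18*s)/(8*s^6 - 44*s^5 - 26*s^4 - 5*s^3 - 44*s^2 + s + 14)
Step 4 gives the overall T(s). Then T(0) = 0/14 = 0.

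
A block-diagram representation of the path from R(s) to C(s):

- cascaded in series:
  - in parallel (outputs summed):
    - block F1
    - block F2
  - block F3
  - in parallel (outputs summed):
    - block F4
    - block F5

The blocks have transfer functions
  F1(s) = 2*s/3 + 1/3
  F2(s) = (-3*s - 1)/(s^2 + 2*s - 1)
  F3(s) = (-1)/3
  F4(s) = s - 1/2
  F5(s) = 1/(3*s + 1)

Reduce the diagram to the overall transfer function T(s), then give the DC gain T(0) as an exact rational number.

The answer is -2/9.

Reasoning:
(1) combine F1, F2 in parallel = (2*s^3 + 5*s^2 - 9*s - 4)/(3*s^2 + 6*s - 3)
(2) parallel reduction of F4, F5 = (6*s^2 - s + 1)/(6*s + 2)
(3) cascade (F1+F2), F3, (F4+F5) = (-12*s^5 - 28*s^4 + 57*s^3 + 10*s^2 + 5*s + 4)/(54*s^3 + 126*s^2 - 18*s - 18)
Step 3 gives the overall T(s). Then T(0) = 4/(-18) = -2/9.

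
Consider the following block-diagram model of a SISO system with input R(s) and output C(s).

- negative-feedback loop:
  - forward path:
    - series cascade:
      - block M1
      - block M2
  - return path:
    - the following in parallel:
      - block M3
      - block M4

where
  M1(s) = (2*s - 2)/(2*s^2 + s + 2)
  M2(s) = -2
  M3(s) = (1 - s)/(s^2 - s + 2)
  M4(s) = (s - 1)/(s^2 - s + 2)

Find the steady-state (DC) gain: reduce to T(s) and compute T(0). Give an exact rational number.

Step 1 - combine M1, M2 in series, giving (4 - 4*s)/(2*s^2 + s + 2)
Step 2 - sum the parallel branches M3, M4, giving 0
Step 3 - apply the feedback formula to (M1*M2), (M3+M4), giving (4 - 4*s)/(2*s^2 + s + 2)
Step 3 gives the overall T(s). Then T(0) = 4/2 = 2.

Therefore the answer is 2.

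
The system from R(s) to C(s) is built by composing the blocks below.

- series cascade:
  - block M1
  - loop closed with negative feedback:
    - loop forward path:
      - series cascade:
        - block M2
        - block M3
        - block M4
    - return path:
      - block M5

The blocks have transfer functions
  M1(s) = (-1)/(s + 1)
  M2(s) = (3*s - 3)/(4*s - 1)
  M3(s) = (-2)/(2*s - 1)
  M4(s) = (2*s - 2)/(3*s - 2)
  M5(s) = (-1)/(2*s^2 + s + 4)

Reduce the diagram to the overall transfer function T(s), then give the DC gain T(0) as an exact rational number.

Reducing step by step:

[1] multiply M2, M3, M4 (series) -> (-12*s^2 + 24*s - 12)/(24*s^3 - 34*s^2 + 15*s - 2)
[2] close the feedback loop around (M2*M3*M4), M5 -> (-24*s^4 + 36*s^3 - 48*s^2 + 84*s - 48)/(48*s^5 - 44*s^4 + 92*s^3 - 113*s^2 + 34*s + 4)
[3] reduce the series chain M1, [(M2*M3*M4)/(1+(M2*M3*M4)*M5)] -> (24*s^4 - 36*s^3 + 48*s^2 - 84*s + 48)/(48*s^6 + 4*s^5 + 48*s^4 - 21*s^3 - 79*s^2 + 38*s + 4)
Evaluating the step-3 result (the overall T(s)) at s = 0 gives T(0) = 48/4 = 12.

Answer: 12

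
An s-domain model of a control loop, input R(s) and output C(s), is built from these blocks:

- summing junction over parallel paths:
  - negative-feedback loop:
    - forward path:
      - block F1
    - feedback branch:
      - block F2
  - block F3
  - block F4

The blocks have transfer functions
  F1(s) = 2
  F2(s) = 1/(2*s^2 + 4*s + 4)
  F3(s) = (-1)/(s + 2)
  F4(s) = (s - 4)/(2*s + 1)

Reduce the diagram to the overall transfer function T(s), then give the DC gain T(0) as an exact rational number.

First reduce the diagram to T(s).

(1) collapse the loop (F1 forward, F2 return) = (2*s^2 + 4*s + 4)/(s^2 + 2*s + 3)
(2) sum the parallel branches [F1/(1+F1*F2)], F3, F4 = (5*s^4 + 16*s^3 + 18*s^2 - 2*s - 19)/(2*s^4 + 9*s^3 + 18*s^2 + 19*s + 6)
The step-2 result is T(s). Setting s = 0: T(0) = -19/6.

Answer: -19/6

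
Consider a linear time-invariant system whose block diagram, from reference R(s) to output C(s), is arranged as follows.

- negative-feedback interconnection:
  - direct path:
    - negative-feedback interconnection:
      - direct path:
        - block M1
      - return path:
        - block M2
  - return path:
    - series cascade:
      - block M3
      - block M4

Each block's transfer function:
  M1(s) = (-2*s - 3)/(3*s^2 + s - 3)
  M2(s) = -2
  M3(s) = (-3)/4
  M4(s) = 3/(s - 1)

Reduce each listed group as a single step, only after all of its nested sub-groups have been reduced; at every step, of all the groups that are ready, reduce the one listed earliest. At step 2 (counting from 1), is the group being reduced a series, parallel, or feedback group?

The answer is series.

Reasoning:
Step 1 - collapse the loop (M1 forward, M2 return)
Step 2 - combine M3, M4 in series
Step 3 - apply the feedback formula to [M1/(1+M1*M2)], (M3*M4)
The group at step 2 is a series group.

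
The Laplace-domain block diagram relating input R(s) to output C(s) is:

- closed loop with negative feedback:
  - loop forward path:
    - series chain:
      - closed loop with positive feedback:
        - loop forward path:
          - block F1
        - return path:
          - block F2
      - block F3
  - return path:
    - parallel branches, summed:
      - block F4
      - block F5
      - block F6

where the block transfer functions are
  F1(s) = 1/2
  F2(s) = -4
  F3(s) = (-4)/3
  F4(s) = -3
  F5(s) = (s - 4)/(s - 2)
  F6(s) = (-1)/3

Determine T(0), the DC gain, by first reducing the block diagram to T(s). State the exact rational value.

The answer is -6/35.

Reasoning:
(1) reduce the feedback loop with forward F1 and return F2; result 1/6
(2) reduce the series chain [F1/(1-F1*F2)], F3; result (-2)/9
(3) parallel reduction of F4, F5, F6; result (8 - 7*s)/(3*s - 6)
(4) feedback reduction of ([F1/(1-F1*F2)]*F3), (F4+F5+F6); result (12 - 6*s)/(41*s - 70)
Step 4 gives the overall T(s). Then T(0) = 12/(-70) = -6/35.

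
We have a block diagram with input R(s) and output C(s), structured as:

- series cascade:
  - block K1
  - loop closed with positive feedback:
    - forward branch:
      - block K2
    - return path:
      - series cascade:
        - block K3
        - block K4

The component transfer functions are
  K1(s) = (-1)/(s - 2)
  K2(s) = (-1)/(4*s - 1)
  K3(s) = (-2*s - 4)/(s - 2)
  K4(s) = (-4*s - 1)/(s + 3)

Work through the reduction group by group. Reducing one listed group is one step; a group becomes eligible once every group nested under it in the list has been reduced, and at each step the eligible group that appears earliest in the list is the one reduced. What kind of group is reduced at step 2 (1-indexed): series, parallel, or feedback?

Step 1: multiply K3, K4 (series)
Step 2: reduce the feedback loop with forward K2 and return (K3*K4)
Step 3: series reduction of K1, [K2/(1-K2*(K3*K4))]
The group at step 2 is a feedback group.

Final answer: feedback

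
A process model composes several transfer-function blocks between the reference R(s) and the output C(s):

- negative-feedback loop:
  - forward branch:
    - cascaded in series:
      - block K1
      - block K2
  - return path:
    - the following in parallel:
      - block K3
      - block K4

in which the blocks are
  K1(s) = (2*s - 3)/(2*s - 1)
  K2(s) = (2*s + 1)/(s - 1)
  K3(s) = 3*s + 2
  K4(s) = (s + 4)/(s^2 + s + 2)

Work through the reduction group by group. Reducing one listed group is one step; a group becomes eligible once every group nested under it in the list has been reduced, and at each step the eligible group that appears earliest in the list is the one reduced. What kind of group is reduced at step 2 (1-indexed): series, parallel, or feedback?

Reducing step by step:

[1] series reduction of K1, K2
[2] add K3, K4 (parallel)
[3] reduce the feedback loop with forward (K1*K2) and return (K3+K4)
Step 2: parallel.

Answer: parallel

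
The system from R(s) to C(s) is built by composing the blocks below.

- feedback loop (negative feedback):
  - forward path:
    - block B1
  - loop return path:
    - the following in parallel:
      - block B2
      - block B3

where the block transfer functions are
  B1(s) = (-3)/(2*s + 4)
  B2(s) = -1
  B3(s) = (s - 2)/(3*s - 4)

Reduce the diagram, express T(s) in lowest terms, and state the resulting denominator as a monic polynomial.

First reduce the diagram to T(s).

1. add B2, B3 (parallel); result (2 - 2*s)/(3*s - 4)
2. collapse the loop (B1 forward, (B2+B3) return); result (12 - 9*s)/(6*s^2 + 10*s - 22)
Step 2 gives the fully reduced T(s), with no common factor left to cancel. The denominator's leading coefficient is 6, so divide each of its coefficients by 6 to get the monic form.

Answer: s^2 + 5*s/3 - 11/3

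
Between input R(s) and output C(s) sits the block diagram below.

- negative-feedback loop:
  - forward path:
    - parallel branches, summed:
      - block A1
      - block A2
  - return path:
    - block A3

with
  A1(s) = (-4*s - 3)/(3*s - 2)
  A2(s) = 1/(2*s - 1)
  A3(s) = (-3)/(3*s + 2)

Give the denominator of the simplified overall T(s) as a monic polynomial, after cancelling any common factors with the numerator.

First reduce the diagram to T(s).

(1) reduce the parallel group A1, A2 = (-8*s^2 + s + 1)/(6*s^2 - 7*s + 2)
(2) reduce the feedback loop with forward (A1+A2) and return A3 = (-24*s^3 - 13*s^2 + 5*s + 2)/(18*s^3 + 15*s^2 - 11*s + 1)
Step 2 gives the fully reduced T(s), with no common factor left to cancel. The denominator's leading coefficient is 18, so divide each of its coefficients by 18 to get the monic form.

Answer: s^3 + 5*s^2/6 - 11*s/18 + 1/18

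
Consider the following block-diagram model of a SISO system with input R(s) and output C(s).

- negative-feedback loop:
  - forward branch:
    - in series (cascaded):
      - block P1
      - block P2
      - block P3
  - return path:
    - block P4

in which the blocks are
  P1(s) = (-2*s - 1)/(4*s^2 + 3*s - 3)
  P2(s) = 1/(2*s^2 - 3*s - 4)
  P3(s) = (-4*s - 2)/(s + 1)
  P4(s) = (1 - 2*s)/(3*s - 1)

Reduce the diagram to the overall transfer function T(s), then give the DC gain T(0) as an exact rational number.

Step 1 - cascade P1, P2, P3, giving (8*s^2 + 8*s + 2)/(8*s^5 + 2*s^4 - 37*s^3 - 34*s^2 + 9*s + 12)
Step 2 - reduce the feedback loop with forward (P1*P2*P3) and return P4, giving (24*s^3 + 16*s^2 - 2*s - 2)/(24*s^6 - 2*s^5 - 113*s^4 - 81*s^3 + 53*s^2 + 31*s - 10)
That last expression is T(s); at s = 0 only the constant terms survive, so T(0) = -2/(-10) = 1/5.

Therefore the answer is 1/5.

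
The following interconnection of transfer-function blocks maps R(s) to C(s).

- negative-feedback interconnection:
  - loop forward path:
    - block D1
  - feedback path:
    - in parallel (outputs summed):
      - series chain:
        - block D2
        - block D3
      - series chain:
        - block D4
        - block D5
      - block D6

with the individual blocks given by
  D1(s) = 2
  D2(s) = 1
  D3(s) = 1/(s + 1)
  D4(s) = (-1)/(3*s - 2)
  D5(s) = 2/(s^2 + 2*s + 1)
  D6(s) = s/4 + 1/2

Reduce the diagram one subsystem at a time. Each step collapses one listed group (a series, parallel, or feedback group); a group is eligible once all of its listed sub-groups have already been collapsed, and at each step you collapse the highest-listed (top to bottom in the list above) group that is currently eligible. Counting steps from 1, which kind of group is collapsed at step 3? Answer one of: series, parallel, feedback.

[1] reduce the series chain D2, D3
[2] cascade D4, D5
[3] parallel reduction of (D2*D3), (D4*D5), D6
[4] close the feedback loop around D1, ((D2*D3)+(D4*D5)+D6)
Step 3 collapses a parallel group.

Final answer: parallel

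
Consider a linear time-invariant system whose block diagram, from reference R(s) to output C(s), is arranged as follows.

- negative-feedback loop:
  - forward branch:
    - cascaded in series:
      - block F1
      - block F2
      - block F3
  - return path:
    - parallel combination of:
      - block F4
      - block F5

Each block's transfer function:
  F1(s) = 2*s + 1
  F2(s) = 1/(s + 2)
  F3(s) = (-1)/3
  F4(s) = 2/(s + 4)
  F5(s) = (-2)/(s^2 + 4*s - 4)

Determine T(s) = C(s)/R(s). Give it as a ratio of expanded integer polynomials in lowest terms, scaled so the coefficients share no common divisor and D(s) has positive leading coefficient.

Step 1. cascade F1, F2, F3: (-2*s - 1)/(3*s + 6)
Step 2. sum the parallel branches F4, F5: (2*s^2 + 6*s - 16)/(s^3 + 8*s^2 + 12*s - 16)
Step 3. close the feedback loop around (F1*F2*F3), (F4+F5): this yields T(s), and no further normalization is needed

Hence the answer: (-2*s^4 - 17*s^3 - 32*s^2 + 20*s + 16)/(3*s^4 + 26*s^3 + 70*s^2 + 50*s - 80)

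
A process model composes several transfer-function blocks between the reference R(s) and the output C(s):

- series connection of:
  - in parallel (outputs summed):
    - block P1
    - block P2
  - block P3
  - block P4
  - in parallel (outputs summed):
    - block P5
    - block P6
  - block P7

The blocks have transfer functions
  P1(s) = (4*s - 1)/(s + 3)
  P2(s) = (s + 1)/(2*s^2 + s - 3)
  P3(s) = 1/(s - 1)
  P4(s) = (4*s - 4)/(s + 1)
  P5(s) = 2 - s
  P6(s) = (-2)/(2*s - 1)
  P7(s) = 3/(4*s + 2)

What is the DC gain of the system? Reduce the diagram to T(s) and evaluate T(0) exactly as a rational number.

Answer: -16

Working:
Step 1: add P1, P2 (parallel) gives (8*s^3 + 3*s^2 - 9*s + 6)/(2*s^3 + 7*s^2 - 9)
Step 2: parallel reduction of P5, P6 gives (-2*s^2 + 5*s - 4)/(2*s - 1)
Step 3: combine (P1+P2), P3, P4, (P5+P6), P7 in series gives (-96*s^5 + 204*s^4 + 6*s^3 - 414*s^2 + 396*s - 144)/(8*s^6 + 36*s^5 + 26*s^4 - 45*s^3 - 43*s^2 + 9*s + 9)
The step-3 result is T(s). Setting s = 0: T(0) = -144/9 = -16.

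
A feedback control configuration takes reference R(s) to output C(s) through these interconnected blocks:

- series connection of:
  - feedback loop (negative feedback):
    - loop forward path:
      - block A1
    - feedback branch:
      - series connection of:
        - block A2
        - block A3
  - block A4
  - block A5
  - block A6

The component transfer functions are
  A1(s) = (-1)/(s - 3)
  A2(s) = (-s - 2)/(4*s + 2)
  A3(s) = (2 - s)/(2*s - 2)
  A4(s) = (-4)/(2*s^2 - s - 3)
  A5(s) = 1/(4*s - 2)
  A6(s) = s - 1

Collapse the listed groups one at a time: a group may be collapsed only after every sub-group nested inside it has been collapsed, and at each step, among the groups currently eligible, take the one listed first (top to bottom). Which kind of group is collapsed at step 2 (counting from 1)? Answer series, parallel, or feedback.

The answer is feedback.

Reasoning:
Step 1 - combine A2, A3 in series
Step 2 - apply the feedback formula to A1, (A2*A3)
Step 3 - reduce the series chain [A1/(1+A1*(A2*A3))], A4, A5, A6
Step 2 collapses a feedback group.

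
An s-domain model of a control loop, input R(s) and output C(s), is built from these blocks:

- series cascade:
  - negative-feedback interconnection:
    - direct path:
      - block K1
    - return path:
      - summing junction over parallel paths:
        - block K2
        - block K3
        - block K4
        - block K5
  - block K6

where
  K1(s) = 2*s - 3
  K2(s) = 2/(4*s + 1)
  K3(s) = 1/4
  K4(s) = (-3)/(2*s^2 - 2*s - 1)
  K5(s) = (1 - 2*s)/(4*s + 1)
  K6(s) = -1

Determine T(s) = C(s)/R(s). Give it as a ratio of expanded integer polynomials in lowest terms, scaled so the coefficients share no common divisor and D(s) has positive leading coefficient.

Step 1. parallel reduction of K2, K3, K4, K5 -> (-8*s^3 + 34*s^2 - 70*s - 25)/(32*s^3 - 24*s^2 - 24*s - 4)
Step 2. collapse the loop (K1 forward, (K2+K3+K4+K5) return) -> (-64*s^4 + 144*s^3 - 24*s^2 - 64*s - 12)/(16*s^4 - 124*s^3 + 266*s^2 - 136*s - 71)
Step 3. reduce the series chain [K1/(1+K1*(K2+K3+K4+K5))], K6: this yields T(s), and no further normalization is needed

Hence the answer: (64*s^4 - 144*s^3 + 24*s^2 + 64*s + 12)/(16*s^4 - 124*s^3 + 266*s^2 - 136*s - 71)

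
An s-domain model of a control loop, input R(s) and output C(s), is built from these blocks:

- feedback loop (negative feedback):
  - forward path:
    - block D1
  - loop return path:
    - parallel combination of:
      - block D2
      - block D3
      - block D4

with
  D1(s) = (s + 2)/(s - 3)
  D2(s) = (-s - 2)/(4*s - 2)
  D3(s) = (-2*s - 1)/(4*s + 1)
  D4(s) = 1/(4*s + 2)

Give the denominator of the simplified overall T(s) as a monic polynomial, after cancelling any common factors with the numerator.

[1] combine D2, D3, D4 in parallel, giving (-24*s^3 - 22*s^2 - 11*s - 1)/(32*s^3 + 8*s^2 - 8*s - 2)
[2] reduce the feedback loop with forward D1 and return (D2+D3+D4), giving (32*s^4 + 72*s^3 + 8*s^2 - 18*s - 4)/(8*s^4 - 158*s^3 - 87*s^2 - s + 4)
The result of step 2 is T(s) in lowest terms. Its denominator has leading coefficient 8; dividing the denominator through by 8 makes it monic.

Answer: s^4 - 79*s^3/4 - 87*s^2/8 - s/8 + 1/2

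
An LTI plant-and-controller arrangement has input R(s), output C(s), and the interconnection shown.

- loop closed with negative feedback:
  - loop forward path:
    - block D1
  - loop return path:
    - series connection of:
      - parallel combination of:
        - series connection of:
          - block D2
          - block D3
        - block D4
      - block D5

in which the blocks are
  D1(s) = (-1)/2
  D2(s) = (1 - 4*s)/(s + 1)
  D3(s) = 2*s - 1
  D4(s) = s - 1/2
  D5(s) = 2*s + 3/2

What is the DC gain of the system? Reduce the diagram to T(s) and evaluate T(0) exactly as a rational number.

Reducing step by step:

Step 1 - reduce the series chain D2, D3: (-8*s^2 + 6*s - 1)/(s + 1)
Step 2 - add (D2*D3), D4 (parallel): (-14*s^2 + 13*s - 3)/(2*s + 2)
Step 3 - series reduction of ((D2*D3)+D4), D5: (-56*s^3 + 10*s^2 + 27*s - 9)/(4*s + 4)
Step 4 - apply the feedback formula to D1, (((D2*D3)+D4)*D5): (-4*s - 4)/(56*s^3 - 10*s^2 - 19*s + 17)
Step 4 gives the overall T(s). Then T(0) = -4/17.

Answer: -4/17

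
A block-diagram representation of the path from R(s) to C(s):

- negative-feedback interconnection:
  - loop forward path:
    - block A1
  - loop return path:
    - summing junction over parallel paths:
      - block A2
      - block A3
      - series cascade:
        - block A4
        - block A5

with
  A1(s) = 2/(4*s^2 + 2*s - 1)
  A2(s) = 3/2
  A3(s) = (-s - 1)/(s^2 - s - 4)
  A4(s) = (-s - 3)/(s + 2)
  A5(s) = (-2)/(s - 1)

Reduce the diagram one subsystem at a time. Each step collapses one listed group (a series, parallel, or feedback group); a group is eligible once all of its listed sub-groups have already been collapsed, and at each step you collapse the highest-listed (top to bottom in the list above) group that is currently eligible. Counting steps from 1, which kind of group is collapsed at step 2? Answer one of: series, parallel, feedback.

Reducing step by step:

Step 1. combine A4, A5 in series
Step 2. parallel reduction of A2, A3, (A4*A5)
Step 3. close the feedback loop around A1, (A2+A3+(A4*A5))
At step 2 the group reduced is parallel.

Answer: parallel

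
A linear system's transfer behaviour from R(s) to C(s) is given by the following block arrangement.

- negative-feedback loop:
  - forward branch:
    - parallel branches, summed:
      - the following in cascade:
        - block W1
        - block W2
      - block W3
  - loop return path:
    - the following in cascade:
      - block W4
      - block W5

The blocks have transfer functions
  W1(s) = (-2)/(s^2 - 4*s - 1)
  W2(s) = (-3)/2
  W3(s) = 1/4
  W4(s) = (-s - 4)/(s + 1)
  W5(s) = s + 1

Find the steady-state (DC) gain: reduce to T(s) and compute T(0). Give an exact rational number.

The answer is -11/48.

Reasoning:
Step 1: combine W1, W2 in series, giving 3/(s^2 - 4*s - 1)
Step 2: combine (W1*W2), W3 in parallel, giving (s^2 - 4*s + 11)/(4*s^2 - 16*s - 4)
Step 3: cascade W4, W5, giving -s - 4
Step 4: collapse the loop (((W1*W2)+W3) forward, (W4*W5) return), giving (-s^2 + 4*s - 11)/(s^3 - 4*s^2 + 11*s + 48)
Step 4 gives the overall T(s). Then T(0) = -11/48.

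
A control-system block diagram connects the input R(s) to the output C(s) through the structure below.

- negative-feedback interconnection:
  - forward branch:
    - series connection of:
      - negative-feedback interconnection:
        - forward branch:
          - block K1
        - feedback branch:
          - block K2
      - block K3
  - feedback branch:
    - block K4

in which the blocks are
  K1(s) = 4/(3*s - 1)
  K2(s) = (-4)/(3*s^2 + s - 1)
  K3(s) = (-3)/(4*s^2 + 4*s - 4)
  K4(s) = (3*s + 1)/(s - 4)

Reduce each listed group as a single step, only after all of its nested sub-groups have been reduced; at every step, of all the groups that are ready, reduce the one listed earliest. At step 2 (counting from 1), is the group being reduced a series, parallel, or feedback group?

Answer: series

Working:
Step 1 - collapse the loop (K1 forward, K2 return)
Step 2 - cascade [K1/(1+K1*K2)], K3
Step 3 - collapse the loop (([K1/(1+K1*K2)]*K3) forward, K4 return)
Step 2: series.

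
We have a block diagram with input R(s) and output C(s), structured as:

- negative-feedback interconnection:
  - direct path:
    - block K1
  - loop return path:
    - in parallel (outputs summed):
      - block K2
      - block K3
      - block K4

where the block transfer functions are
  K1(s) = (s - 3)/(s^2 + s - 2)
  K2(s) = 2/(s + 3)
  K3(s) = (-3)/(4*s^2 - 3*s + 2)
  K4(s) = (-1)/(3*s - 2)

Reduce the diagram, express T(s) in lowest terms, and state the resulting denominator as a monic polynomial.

First reduce the diagram to T(s).

Step 1 - add K2, K3, K4 (parallel); result (20*s^3 - 52*s^2 + 10*s + 4)/(12*s^4 + 19*s^3 - 39*s^2 + 32*s - 12)
Step 2 - feedback reduction of K1, (K2+K3+K4); result (12*s^5 - 17*s^4 - 96*s^3 + 149*s^2 - 108*s + 36)/(12*s^6 + 31*s^5 - 24*s^4 - 157*s^3 + 264*s^2 - 102*s + 12)
Step 2 gives the fully reduced T(s), with no common factor left to cancel. The denominator's leading coefficient is 12, so divide each of its coefficients by 12 to get the monic form.

Answer: s^6 + 31*s^5/12 - 2*s^4 - 157*s^3/12 + 22*s^2 - 17*s/2 + 1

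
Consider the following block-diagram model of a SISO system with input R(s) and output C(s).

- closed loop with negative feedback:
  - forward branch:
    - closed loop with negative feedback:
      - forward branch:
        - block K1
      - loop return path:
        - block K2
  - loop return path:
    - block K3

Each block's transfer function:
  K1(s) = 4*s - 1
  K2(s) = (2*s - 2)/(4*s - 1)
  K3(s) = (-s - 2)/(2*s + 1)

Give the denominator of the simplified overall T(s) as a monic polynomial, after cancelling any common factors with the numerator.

(1) apply the feedback formula to K1, K2, giving (4*s - 1)/(2*s - 1)
(2) apply the feedback formula to [K1/(1+K1*K2)], K3, giving (-8*s^2 - 2*s + 1)/(7*s - 1)
No further cancellation is possible in the step-2 result, so that is T(s). Its denominator becomes monic after dividing by the leading coefficient 7.

Therefore the answer is s - 1/7.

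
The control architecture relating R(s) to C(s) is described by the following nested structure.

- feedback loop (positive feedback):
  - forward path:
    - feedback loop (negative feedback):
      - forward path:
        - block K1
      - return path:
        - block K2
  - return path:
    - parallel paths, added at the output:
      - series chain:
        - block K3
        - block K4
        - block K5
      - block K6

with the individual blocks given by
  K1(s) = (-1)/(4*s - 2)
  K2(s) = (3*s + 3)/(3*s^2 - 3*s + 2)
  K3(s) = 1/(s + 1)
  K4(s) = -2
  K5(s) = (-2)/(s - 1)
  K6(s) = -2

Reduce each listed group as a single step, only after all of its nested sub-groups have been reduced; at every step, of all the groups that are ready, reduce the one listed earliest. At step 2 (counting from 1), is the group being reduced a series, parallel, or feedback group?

Reducing step by step:

1. reduce the feedback loop with forward K1 and return K2
2. cascade K3, K4, K5
3. add (K3*K4*K5), K6 (parallel)
4. collapse the loop ([K1/(1+K1*K2)] forward, ((K3*K4*K5)+K6) return)
So the answer for step 2 is series.

Answer: series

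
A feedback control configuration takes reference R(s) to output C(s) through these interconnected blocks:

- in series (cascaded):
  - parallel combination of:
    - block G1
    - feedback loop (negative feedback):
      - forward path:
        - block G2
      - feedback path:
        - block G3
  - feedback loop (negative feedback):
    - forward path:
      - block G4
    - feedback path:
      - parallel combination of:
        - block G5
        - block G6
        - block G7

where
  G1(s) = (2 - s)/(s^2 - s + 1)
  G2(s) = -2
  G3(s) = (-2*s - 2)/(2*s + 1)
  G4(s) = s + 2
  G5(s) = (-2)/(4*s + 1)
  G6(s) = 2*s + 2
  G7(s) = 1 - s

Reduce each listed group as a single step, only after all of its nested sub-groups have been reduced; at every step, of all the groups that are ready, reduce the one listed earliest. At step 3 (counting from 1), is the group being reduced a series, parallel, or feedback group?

The answer is parallel.

Reasoning:
Step 1. collapse the loop (G2 forward, G3 return)
Step 2. reduce the parallel group G1, [G2/(1+G2*G3)]
Step 3. add G5, G6, G7 (parallel)
Step 4. reduce the feedback loop with forward G4 and return (G5+G6+G7)
Step 5. cascade (G1+[G2/(1+G2*G3)]), [G4/(1+G4*(G5+G6+G7))]
So the answer for step 3 is parallel.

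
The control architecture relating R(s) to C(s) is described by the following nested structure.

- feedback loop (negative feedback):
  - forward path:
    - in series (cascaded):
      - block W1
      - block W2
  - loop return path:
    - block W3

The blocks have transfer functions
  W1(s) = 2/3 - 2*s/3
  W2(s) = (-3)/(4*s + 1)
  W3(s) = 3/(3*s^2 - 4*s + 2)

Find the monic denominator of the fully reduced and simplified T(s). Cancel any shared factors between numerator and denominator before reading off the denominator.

(1) multiply W1, W2 (series) = (2*s - 2)/(4*s + 1)
(2) feedback reduction of (W1*W2), W3 = (6*s^3 - 14*s^2 + 12*s - 4)/(12*s^3 - 13*s^2 + 10*s - 4)
T(s) is the step-2 result (common factors already cancelled). Leading coefficient of the denominator: 12. Divide through by 12 for the monic polynomial.

Answer: s^3 - 13*s^2/12 + 5*s/6 - 1/3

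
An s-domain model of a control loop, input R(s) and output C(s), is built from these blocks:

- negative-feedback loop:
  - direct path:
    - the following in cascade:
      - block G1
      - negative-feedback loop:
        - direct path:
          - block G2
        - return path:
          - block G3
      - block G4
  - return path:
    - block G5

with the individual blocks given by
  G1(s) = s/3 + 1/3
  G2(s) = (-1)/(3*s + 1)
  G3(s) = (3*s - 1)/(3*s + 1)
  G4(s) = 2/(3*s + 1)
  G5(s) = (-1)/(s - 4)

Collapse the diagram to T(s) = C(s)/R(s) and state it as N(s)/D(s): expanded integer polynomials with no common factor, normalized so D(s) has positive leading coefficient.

The answer is (-2*s^2 + 6*s + 8)/(27*s^3 - 99*s^2 - 28*s - 22).

Reasoning:
1. close the feedback loop around G2, G3; result (-3*s - 1)/(9*s^2 + 3*s + 2)
2. cascade G1, [G2/(1+G2*G3)], G4; result (-2*s - 2)/(27*s^2 + 9*s + 6)
3. reduce the feedback loop with forward (G1*[G2/(1+G2*G3)]*G4) and return G5 - this is the overall T(s), already in the required normalized form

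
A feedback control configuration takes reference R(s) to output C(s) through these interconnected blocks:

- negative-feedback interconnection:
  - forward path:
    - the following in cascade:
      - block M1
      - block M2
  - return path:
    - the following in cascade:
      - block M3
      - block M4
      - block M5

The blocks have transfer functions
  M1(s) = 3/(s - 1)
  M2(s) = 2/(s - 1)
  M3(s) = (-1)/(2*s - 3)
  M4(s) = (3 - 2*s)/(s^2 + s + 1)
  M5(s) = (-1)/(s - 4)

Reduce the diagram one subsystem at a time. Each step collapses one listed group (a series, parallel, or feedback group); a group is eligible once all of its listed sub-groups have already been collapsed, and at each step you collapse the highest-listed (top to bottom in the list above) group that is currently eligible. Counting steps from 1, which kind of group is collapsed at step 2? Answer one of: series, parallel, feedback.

Answer: series

Working:
Step 1: cascade M1, M2
Step 2: combine M3, M4, M5 in series
Step 3: apply the feedback formula to (M1*M2), (M3*M4*M5)
Step 2: series.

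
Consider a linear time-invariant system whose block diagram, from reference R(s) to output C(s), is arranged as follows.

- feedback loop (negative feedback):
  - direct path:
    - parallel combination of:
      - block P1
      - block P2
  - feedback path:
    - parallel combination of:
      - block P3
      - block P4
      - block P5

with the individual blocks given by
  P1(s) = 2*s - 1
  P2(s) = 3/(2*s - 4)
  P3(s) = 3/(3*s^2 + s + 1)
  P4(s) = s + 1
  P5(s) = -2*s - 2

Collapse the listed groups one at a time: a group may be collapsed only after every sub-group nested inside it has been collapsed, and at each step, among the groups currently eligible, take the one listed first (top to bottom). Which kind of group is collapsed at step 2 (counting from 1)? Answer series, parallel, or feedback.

(1) combine P1, P2 in parallel
(2) add P3, P4, P5 (parallel)
(3) feedback reduction of (P1+P2), (P3+P4+P5)
At step 2 the group reduced is parallel.

Hence the answer: parallel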